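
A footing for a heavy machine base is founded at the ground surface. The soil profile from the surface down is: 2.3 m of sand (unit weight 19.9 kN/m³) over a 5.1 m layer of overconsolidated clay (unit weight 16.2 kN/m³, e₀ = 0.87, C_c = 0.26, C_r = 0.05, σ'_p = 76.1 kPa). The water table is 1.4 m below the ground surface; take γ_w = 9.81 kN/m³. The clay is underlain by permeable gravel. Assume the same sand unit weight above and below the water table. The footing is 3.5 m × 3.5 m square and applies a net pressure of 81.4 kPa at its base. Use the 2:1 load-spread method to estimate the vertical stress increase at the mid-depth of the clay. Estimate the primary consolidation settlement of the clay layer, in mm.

Mid-depth of clay below the ground surface: z = 2.3 + 5.1/2 = 4.85 m.
Total vertical stress at mid-clay: σ_v = 19.9×2.3 + 16.2×2.55 = 87.08 kPa.
Pore pressure: u = 9.81×(4.85 − 1.4) = 33.845 kPa.
Initial effective stress: σ'_0 = σ_v − u = 87.08 − 33.845 = 53.235 kPa.
Stress increase at mid-clay by the 2:1 spreading method:
Δσ = qBL/((B+z)(L+z)) = 81.4×3.5×3.5/((3.5+4.85)(3.5+4.85)) = 14.302 kPa
Final effective stress: σ'_f = 53.235 + 14.302 = 67.537 kPa.
σ'_f = 67.537 ≤ σ'_p = 76.1 kPa, so the clay remains overconsolidated and only the recompression index applies:
S_c = C_r·H/(1+e₀)·log₁₀(σ'_f/σ'_0) = 0.05×5.1/1.87×log₁₀(67.537/53.235)
    = 0.13637 × 0.10334 = 0.01409 m

S_c ≈ 14.1 mm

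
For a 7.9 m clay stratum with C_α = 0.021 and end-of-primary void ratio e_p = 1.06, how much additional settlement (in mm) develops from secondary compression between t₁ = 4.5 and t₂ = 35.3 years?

S_s ≈ 72 mm

Secondary compression: S_s = C_α·H/(1+e_p)·log₁₀(t₂/t₁)
S_s = 0.021×7.9/(1+1.06)×log₁₀(35.3/4.5)
    = 0.08053 × 0.8946 = 0.07204 m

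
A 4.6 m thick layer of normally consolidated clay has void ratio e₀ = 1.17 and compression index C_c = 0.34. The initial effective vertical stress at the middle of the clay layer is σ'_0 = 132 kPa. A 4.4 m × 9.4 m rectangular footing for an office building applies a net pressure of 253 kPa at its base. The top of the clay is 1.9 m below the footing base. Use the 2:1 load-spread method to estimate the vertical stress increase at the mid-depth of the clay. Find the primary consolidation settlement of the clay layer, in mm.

S_c ≈ 162 mm

Mid-depth of clay below the footing base: z = 1.9 + 4.6/2 = 4.2 m.
Stress increase at mid-clay by the 2:1 spreading method:
Δσ = qBL/((B+z)(L+z)) = 253×4.4×9.4/((4.4+4.2)(9.4+4.2)) = 89.467 kPa
Final effective stress: σ'_f = σ'_0 + Δσ = 132 + 89.467 = 221.47 kPa.
Normally consolidated clay, so the full stress increment lies on the virgin compression line:
S_c = C_c·H/(1+e₀)·log₁₀(σ'_f/σ'_0) = 0.34×4.6/(1+1.17)×log₁₀(221.47/132)
    = 0.72074 × 0.22474 = 0.162 m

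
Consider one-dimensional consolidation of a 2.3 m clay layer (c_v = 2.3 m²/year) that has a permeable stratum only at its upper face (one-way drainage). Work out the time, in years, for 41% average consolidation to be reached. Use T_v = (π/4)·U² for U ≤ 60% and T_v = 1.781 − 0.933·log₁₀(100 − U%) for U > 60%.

t ≈ 0.304 years

Drainage path length: H_d = H = 2.3 m (single drainage).
U ≤ 60%: T_v = (π/4)·U² = (π/4)×0.41² = 0.13203.
t = T_v·H_d²/c_v = 0.13203×2.3²/2.3 = 0.3037 years.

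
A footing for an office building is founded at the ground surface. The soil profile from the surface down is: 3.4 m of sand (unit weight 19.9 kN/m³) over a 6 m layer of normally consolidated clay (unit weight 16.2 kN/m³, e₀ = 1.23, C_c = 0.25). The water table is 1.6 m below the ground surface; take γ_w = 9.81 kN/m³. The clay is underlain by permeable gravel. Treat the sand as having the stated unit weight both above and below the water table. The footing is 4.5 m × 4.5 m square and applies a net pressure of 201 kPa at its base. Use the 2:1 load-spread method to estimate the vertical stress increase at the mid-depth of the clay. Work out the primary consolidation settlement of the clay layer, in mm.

S_c ≈ 118 mm

Mid-depth of clay below the ground surface: z = 3.4 + 6/2 = 6.4 m.
Total vertical stress at mid-clay: σ_v = 19.9×3.4 + 16.2×3 = 116.26 kPa.
Pore pressure: u = 9.81×(6.4 − 1.6) = 47.088 kPa.
Initial effective stress: σ'_0 = σ_v − u = 116.26 − 47.088 = 69.172 kPa.
Stress increase at mid-clay by the 2:1 spreading method:
Δσ = qBL/((B+z)(L+z)) = 201×4.5×4.5/((4.5+6.4)(4.5+6.4)) = 34.258 kPa
Final effective stress: σ'_f = σ'_0 + Δσ = 69.172 + 34.258 = 103.43 kPa.
Normally consolidated clay, so the full stress increment lies on the virgin compression line:
S_c = C_c·H/(1+e₀)·log₁₀(σ'_f/σ'_0) = 0.25×6/(1+1.23)×log₁₀(103.43/69.172)
    = 0.67265 × 0.17472 = 0.1175 m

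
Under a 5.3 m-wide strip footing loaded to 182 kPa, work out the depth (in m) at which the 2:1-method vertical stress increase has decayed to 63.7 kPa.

2:1 spreading — at depth z the loaded area has grown by z in each plan dimension:
qB/(B+z) = Δσ_z ⇒ z = qB/Δσ_z − B = 182×5.3/63.7 − 5.3 = 9.843 m

z ≈ 9.84 m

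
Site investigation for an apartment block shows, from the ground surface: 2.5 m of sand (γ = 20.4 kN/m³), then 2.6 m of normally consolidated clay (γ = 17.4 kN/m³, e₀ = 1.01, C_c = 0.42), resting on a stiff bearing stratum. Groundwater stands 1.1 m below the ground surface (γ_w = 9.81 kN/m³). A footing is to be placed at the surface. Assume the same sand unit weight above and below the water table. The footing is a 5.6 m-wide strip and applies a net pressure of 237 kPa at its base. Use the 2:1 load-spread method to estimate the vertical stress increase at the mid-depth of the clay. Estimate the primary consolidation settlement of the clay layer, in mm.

Mid-depth of clay below the ground surface: z = 2.5 + 2.6/2 = 3.8 m.
Total vertical stress at mid-clay: σ_v = 20.4×2.5 + 17.4×1.3 = 73.62 kPa.
Pore pressure: u = 9.81×(3.8 − 1.1) = 26.487 kPa.
Initial effective stress: σ'_0 = σ_v − u = 73.62 − 26.487 = 47.133 kPa.
Stress increase at mid-clay by the 2:1 spreading method:
Δσ = qB/(B+z) = 237×5.6/(5.6+3.8) = 141.19 kPa
Final effective stress: σ'_f = σ'_0 + Δσ = 47.133 + 141.19 = 188.32 kPa.
Normally consolidated clay, so the full stress increment lies on the virgin compression line:
S_c = C_c·H/(1+e₀)·log₁₀(σ'_f/σ'_0) = 0.42×2.6/(1+1.01)×log₁₀(188.32/47.133)
    = 0.54328 × 0.60157 = 0.3268 m

S_c ≈ 327 mm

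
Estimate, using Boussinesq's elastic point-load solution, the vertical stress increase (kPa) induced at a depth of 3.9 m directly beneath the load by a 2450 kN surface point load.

Boussinesq vertical stress below a point load on an elastic half-space:
Δσ_z = 3P/(2πz²) · [1 + (r/z)²]^(−5/2)
r/z = 0/3.9 = 0; [1+(r/z)²]^(−5/2) = 1.
Δσ_z = 3×2450/(2π×3.9²) × 1 = 76.909 × 1 = 76.91 kPa

Δσ_z ≈ 76.9 kPa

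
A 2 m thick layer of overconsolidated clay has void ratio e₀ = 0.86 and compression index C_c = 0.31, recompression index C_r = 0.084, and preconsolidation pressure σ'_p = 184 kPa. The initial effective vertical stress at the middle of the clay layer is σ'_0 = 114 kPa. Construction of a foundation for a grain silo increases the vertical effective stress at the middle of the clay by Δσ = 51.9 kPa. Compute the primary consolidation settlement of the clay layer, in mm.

S_c ≈ 14.7 mm

Final effective stress: σ'_f = 114 + 51.9 = 165.9 kPa.
σ'_f = 165.9 ≤ σ'_p = 184 kPa, so the clay remains overconsolidated and only the recompression index applies:
S_c = C_r·H/(1+e₀)·log₁₀(σ'_f/σ'_0) = 0.084×2/1.86×log₁₀(165.9/114)
    = 0.090325 × 0.16294 = 0.01472 m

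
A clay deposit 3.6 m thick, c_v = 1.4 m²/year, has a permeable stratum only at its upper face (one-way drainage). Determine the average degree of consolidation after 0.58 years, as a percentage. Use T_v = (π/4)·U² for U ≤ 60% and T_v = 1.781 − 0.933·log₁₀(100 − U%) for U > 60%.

Drainage path length: H_d = H = 3.6 m (single drainage).
T_v = c_v·t/H_d² = 1.4×0.58/3.6² = 0.062654.
T_v = 0.062654 corresponds to the U ≤ 60% branch:
U = √(4T_v/π) = 0.2824

U ≈ 28.2 %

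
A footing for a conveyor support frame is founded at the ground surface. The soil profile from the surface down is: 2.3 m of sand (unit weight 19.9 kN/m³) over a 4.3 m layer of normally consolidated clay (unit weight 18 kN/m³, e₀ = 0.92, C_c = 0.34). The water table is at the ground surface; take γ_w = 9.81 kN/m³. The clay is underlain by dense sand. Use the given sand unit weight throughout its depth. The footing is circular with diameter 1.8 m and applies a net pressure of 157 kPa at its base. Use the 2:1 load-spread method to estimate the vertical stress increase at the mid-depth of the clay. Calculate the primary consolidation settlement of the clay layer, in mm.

S_c ≈ 91.6 mm

Mid-depth of clay below the ground surface: z = 2.3 + 4.3/2 = 4.45 m.
Total vertical stress at mid-clay: σ_v = 19.9×2.3 + 18×2.15 = 84.47 kPa.
Pore pressure: u = 9.81×(4.45 − 0) = 43.655 kPa.
Initial effective stress: σ'_0 = σ_v − u = 84.47 − 43.655 = 40.815 kPa.
Stress increase at mid-clay by the 2:1 spreading method:
Δσ ≈ qD²/(D+z)² = 157×1.8²/(1.8+4.45)² = 13.022 kPa
Final effective stress: σ'_f = σ'_0 + Δσ = 40.815 + 13.022 = 53.837 kPa.
Normally consolidated clay, so the full stress increment lies on the virgin compression line:
S_c = C_c·H/(1+e₀)·log₁₀(σ'_f/σ'_0) = 0.34×4.3/(1+0.92)×log₁₀(53.837/40.815)
    = 0.76146 × 0.12026 = 0.09157 m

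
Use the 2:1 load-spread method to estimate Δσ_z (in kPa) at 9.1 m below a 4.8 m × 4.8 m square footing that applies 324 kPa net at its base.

Δσ_z ≈ 38.6 kPa

By the 2:1 method the load spreads at 1 horizontal : 2 vertical, so at depth z the loaded area has grown by z in each plan dimension:
Δσ = qBL/((B+z)(L+z)) = 324×4.8×4.8/((4.8+9.1)(4.8+9.1)) = 38.637 kPa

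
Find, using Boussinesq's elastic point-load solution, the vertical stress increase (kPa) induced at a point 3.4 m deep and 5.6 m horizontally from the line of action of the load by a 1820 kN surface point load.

Boussinesq vertical stress below a point load on an elastic half-space:
Δσ_z = 3P/(2πz²) · [1 + (r/z)²]^(−5/2)
r/z = 5.6/3.4 = 1.6471; [1+(r/z)²]^(−5/2) = 0.037648.
Δσ_z = 3×1820/(2π×3.4²) × 0.037648 = 75.172 × 0.037648 = 2.83 kPa

Δσ_z ≈ 2.83 kPa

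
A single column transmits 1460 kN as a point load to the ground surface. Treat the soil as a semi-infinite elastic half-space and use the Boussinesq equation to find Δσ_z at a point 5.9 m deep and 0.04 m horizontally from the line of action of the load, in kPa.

Δσ_z ≈ 20 kPa

Boussinesq vertical stress below a point load on an elastic half-space:
Δσ_z = 3P/(2πz²) · [1 + (r/z)²]^(−5/2)
r/z = 0.04/5.9 = 0.0067797; [1+(r/z)²]^(−5/2) = 0.99989.
Δσ_z = 3×1460/(2π×5.9²) × 0.99989 = 20.026 × 0.99989 = 20.02 kPa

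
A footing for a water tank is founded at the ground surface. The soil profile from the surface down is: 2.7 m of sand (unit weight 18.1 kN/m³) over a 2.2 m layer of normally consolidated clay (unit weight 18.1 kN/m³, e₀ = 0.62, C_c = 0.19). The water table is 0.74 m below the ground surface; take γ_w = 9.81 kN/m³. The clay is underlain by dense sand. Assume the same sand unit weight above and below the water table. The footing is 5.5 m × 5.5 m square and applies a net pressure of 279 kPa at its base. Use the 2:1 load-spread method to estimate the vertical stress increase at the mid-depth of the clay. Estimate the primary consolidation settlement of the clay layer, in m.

S_c ≈ 0.141 m

Mid-depth of clay below the ground surface: z = 2.7 + 2.2/2 = 3.8 m.
Total vertical stress at mid-clay: σ_v = 18.1×2.7 + 18.1×1.1 = 68.78 kPa.
Pore pressure: u = 9.81×(3.8 − 0.74) = 30.019 kPa.
Initial effective stress: σ'_0 = σ_v − u = 68.78 − 30.019 = 38.761 kPa.
Stress increase at mid-clay by the 2:1 spreading method:
Δσ = qBL/((B+z)(L+z)) = 279×5.5×5.5/((5.5+3.8)(5.5+3.8)) = 97.581 kPa
Final effective stress: σ'_f = σ'_0 + Δσ = 38.761 + 97.581 = 136.34 kPa.
Normally consolidated clay, so the full stress increment lies on the virgin compression line:
S_c = C_c·H/(1+e₀)·log₁₀(σ'_f/σ'_0) = 0.19×2.2/(1+0.62)×log₁₀(136.34/38.761)
    = 0.25802 × 0.54623 = 0.1409 m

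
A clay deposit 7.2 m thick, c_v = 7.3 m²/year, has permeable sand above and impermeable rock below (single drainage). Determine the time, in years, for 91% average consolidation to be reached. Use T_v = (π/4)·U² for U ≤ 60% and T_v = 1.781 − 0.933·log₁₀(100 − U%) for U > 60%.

t ≈ 6.33 years

Drainage path length: H_d = H = 7.2 m (single drainage).
U > 60%: T_v = 1.781 − 0.933·log₁₀(100 − 91) = 0.89069.
t = T_v·H_d²/c_v = 0.89069×7.2²/7.3 = 6.325 years.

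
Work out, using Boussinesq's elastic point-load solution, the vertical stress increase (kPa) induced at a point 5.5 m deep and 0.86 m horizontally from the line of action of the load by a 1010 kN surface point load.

Δσ_z ≈ 15 kPa

Boussinesq vertical stress below a point load on an elastic half-space:
Δσ_z = 3P/(2πz²) · [1 + (r/z)²]^(−5/2)
r/z = 0.86/5.5 = 0.15636; [1+(r/z)²]^(−5/2) = 0.9414.
Δσ_z = 3×1010/(2π×5.5²) × 0.9414 = 15.942 × 0.9414 = 15.01 kPa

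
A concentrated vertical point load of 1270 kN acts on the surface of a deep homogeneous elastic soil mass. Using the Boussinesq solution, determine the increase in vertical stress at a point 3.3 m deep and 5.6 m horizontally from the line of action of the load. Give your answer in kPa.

Δσ_z ≈ 1.88 kPa

Boussinesq vertical stress below a point load on an elastic half-space:
Δσ_z = 3P/(2πz²) · [1 + (r/z)²]^(−5/2)
r/z = 5.6/3.3 = 1.697; [1+(r/z)²]^(−5/2) = 0.033729.
Δσ_z = 3×1270/(2π×3.3²) × 0.033729 = 55.682 × 0.033729 = 1.878 kPa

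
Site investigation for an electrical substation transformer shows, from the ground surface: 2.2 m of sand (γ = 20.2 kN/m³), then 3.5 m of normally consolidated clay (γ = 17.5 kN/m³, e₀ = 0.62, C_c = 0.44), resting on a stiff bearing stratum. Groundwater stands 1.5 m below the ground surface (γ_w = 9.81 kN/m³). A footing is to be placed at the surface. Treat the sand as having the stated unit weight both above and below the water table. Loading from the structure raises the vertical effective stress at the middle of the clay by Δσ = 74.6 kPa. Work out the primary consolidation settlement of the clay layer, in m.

Mid-depth of clay below the ground surface: z = 2.2 + 3.5/2 = 3.95 m.
Total vertical stress at mid-clay: σ_v = 20.2×2.2 + 17.5×1.75 = 75.065 kPa.
Pore pressure: u = 9.81×(3.95 − 1.5) = 24.035 kPa.
Initial effective stress: σ'_0 = σ_v − u = 75.065 − 24.035 = 51.03 kPa.
Final effective stress: σ'_f = σ'_0 + Δσ = 51.03 + 74.6 = 125.63 kPa.
Normally consolidated clay, so the full stress increment lies on the virgin compression line:
S_c = C_c·H/(1+e₀)·log₁₀(σ'_f/σ'_0) = 0.44×3.5/(1+0.62)×log₁₀(125.63/51.03)
    = 0.95062 × 0.39127 = 0.3719 m

S_c ≈ 0.372 m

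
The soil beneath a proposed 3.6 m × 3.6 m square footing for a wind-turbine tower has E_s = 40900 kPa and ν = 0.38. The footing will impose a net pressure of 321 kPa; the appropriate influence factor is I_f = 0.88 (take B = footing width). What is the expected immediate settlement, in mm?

S_e ≈ 21.3 mm

Immediate (elastic) settlement: S_e = q·B·(1−ν²)/E_s · I_f.
S_e = 321 × 3.6 × (1 − 0.38²) / 40900 × 0.88
    = 321 × 3.6 × 0.8556 / 40900 × 0.88
    = 0.02127 m = 21.27 mm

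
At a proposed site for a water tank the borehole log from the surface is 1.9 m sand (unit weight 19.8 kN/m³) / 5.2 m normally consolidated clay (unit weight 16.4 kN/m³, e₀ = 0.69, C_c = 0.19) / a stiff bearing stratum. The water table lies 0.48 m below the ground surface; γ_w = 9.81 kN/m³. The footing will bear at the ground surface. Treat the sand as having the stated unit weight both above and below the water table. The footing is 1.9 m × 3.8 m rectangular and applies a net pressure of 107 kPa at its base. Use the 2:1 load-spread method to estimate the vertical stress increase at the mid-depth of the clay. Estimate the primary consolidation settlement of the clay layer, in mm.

Mid-depth of clay below the ground surface: z = 1.9 + 5.2/2 = 4.5 m.
Total vertical stress at mid-clay: σ_v = 19.8×1.9 + 16.4×2.6 = 80.26 kPa.
Pore pressure: u = 9.81×(4.5 − 0.48) = 39.436 kPa.
Initial effective stress: σ'_0 = σ_v − u = 80.26 − 39.436 = 40.824 kPa.
Stress increase at mid-clay by the 2:1 spreading method:
Δσ = qBL/((B+z)(L+z)) = 107×1.9×3.8/((1.9+4.5)(3.8+4.5)) = 14.543 kPa
Final effective stress: σ'_f = σ'_0 + Δσ = 40.824 + 14.543 = 55.367 kPa.
Normally consolidated clay, so the full stress increment lies on the virgin compression line:
S_c = C_c·H/(1+e₀)·log₁₀(σ'_f/σ'_0) = 0.19×5.2/(1+0.69)×log₁₀(55.367/40.824)
    = 0.58462 × 0.13234 = 0.07737 m

S_c ≈ 77.4 mm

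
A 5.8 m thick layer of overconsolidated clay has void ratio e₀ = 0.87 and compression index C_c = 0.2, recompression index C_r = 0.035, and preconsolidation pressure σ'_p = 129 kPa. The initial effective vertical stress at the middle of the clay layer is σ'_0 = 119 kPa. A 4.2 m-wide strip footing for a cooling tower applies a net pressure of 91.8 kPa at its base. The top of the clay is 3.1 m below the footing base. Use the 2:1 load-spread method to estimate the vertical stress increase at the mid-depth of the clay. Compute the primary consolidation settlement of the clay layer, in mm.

S_c ≈ 56.4 mm

Mid-depth of clay below the footing base: z = 3.1 + 5.8/2 = 6 m.
Stress increase at mid-clay by the 2:1 spreading method:
Δσ = qB/(B+z) = 91.8×4.2/(4.2+6) = 37.8 kPa
Final effective stress: σ'_f = 119 + 37.8 = 156.8 kPa.
σ'_f = 156.8 > σ'_p = 129 kPa, so the stress path crosses the preconsolidation pressure — recompression up to σ'_p, then virgin compression beyond:
S_c = H/(1+e₀)·[C_r·log₁₀(σ'_p/σ'_0) + C_c·log₁₀(σ'_f/σ'_p)]
    = 5.8/1.87 × [0.035×log₁₀(129/119) + 0.2×log₁₀(156.8/129)]
    = 3.1016 × [0.0012265 + 0.016951] = 0.05638 m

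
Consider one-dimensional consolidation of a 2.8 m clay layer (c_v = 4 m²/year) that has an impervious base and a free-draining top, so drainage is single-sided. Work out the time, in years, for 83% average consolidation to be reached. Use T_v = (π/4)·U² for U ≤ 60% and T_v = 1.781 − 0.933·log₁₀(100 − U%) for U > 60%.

t ≈ 1.24 years

Drainage path length: H_d = H = 2.8 m (single drainage).
U > 60%: T_v = 1.781 − 0.933·log₁₀(100 − 83) = 0.63299.
t = T_v·H_d²/c_v = 0.63299×2.8²/4 = 1.241 years.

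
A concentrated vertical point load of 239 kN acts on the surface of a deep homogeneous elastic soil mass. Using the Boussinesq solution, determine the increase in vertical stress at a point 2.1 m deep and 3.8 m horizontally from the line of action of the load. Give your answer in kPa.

Δσ_z ≈ 0.685 kPa

Boussinesq vertical stress below a point load on an elastic half-space:
Δσ_z = 3P/(2πz²) · [1 + (r/z)²]^(−5/2)
r/z = 3.8/2.1 = 1.8095; [1+(r/z)²]^(−5/2) = 0.026474.
Δσ_z = 3×239/(2π×2.1²) × 0.026474 = 25.876 × 0.026474 = 0.685 kPa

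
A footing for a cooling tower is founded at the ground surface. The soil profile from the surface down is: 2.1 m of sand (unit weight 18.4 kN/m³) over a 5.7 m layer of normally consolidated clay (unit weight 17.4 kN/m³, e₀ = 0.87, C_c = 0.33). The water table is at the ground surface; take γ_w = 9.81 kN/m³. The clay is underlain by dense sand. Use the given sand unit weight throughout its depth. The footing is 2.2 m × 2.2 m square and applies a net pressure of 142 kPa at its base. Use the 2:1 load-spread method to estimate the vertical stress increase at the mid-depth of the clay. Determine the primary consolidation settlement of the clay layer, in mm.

Mid-depth of clay below the ground surface: z = 2.1 + 5.7/2 = 4.95 m.
Total vertical stress at mid-clay: σ_v = 18.4×2.1 + 17.4×2.85 = 88.23 kPa.
Pore pressure: u = 9.81×(4.95 − 0) = 48.56 kPa.
Initial effective stress: σ'_0 = σ_v − u = 88.23 − 48.56 = 39.67 kPa.
Stress increase at mid-clay by the 2:1 spreading method:
Δσ = qBL/((B+z)(L+z)) = 142×2.2×2.2/((2.2+4.95)(2.2+4.95)) = 13.444 kPa
Final effective stress: σ'_f = σ'_0 + Δσ = 39.67 + 13.444 = 53.114 kPa.
Normally consolidated clay, so the full stress increment lies on the virgin compression line:
S_c = C_c·H/(1+e₀)·log₁₀(σ'_f/σ'_0) = 0.33×5.7/(1+0.87)×log₁₀(53.114/39.67)
    = 1.0059 × 0.12675 = 0.1275 m

S_c ≈ 127 mm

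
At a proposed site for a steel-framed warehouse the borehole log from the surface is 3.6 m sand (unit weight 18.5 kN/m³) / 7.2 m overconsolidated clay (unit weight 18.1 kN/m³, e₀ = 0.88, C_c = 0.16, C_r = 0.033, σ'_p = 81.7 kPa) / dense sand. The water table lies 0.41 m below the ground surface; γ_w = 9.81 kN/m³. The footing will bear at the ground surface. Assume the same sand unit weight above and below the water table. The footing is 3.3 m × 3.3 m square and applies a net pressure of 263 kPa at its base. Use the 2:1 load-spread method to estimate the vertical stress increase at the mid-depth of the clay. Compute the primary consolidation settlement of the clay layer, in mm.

S_c ≈ 41.5 mm

Mid-depth of clay below the ground surface: z = 3.6 + 7.2/2 = 7.2 m.
Total vertical stress at mid-clay: σ_v = 18.5×3.6 + 18.1×3.6 = 131.76 kPa.
Pore pressure: u = 9.81×(7.2 − 0.41) = 66.61 kPa.
Initial effective stress: σ'_0 = σ_v − u = 131.76 − 66.61 = 65.15 kPa.
Stress increase at mid-clay by the 2:1 spreading method:
Δσ = qBL/((B+z)(L+z)) = 263×3.3×3.3/((3.3+7.2)(3.3+7.2)) = 25.978 kPa
Final effective stress: σ'_f = 65.15 + 25.978 = 91.128 kPa.
σ'_f = 91.128 > σ'_p = 81.7 kPa, so the stress path crosses the preconsolidation pressure — recompression up to σ'_p, then virgin compression beyond:
S_c = H/(1+e₀)·[C_r·log₁₀(σ'_p/σ'_0) + C_c·log₁₀(σ'_f/σ'_p)]
    = 7.2/1.88 × [0.033×log₁₀(81.7/65.15) + 0.16×log₁₀(91.128/81.7)]
    = 3.8298 × [0.0032442 + 0.0075888] = 0.04149 m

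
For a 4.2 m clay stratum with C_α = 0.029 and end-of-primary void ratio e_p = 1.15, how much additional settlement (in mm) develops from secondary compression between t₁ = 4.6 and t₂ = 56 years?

S_s ≈ 61.5 mm

Secondary compression: S_s = C_α·H/(1+e_p)·log₁₀(t₂/t₁)
S_s = 0.029×4.2/(1+1.15)×log₁₀(56/4.6)
    = 0.05665 × 1.085 = 0.06149 m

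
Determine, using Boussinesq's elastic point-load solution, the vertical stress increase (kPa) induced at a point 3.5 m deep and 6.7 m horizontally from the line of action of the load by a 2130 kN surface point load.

Δσ_z ≈ 1.77 kPa

Boussinesq vertical stress below a point load on an elastic half-space:
Δσ_z = 3P/(2πz²) · [1 + (r/z)²]^(−5/2)
r/z = 6.7/3.5 = 1.9143; [1+(r/z)²]^(−5/2) = 0.021281.
Δσ_z = 3×2130/(2π×3.5²) × 0.021281 = 83.02 × 0.021281 = 1.767 kPa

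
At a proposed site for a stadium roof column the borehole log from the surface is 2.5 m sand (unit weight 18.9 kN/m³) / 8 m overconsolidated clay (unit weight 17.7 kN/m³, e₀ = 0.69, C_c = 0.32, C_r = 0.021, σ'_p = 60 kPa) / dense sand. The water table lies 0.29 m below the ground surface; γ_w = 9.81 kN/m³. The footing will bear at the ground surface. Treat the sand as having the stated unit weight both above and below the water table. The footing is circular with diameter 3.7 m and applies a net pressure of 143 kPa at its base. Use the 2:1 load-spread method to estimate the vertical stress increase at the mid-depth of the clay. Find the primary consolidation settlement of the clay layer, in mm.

S_c ≈ 157 mm

Mid-depth of clay below the ground surface: z = 2.5 + 8/2 = 6.5 m.
Total vertical stress at mid-clay: σ_v = 18.9×2.5 + 17.7×4 = 118.05 kPa.
Pore pressure: u = 9.81×(6.5 − 0.29) = 60.92 kPa.
Initial effective stress: σ'_0 = σ_v − u = 118.05 − 60.92 = 57.13 kPa.
Stress increase at mid-clay by the 2:1 spreading method:
Δσ ≈ qD²/(D+z)² = 143×3.7²/(3.7+6.5)² = 18.817 kPa
Final effective stress: σ'_f = 57.13 + 18.817 = 75.947 kPa.
σ'_f = 75.947 > σ'_p = 60 kPa, so the stress path crosses the preconsolidation pressure — recompression up to σ'_p, then virgin compression beyond:
S_c = H/(1+e₀)·[C_r·log₁₀(σ'_p/σ'_0) + C_c·log₁₀(σ'_f/σ'_p)]
    = 8/1.69 × [0.021×log₁₀(60/57.13) + 0.32×log₁₀(75.947/60)]
    = 4.7337 × [0.00044703 + 0.032755] = 0.1572 m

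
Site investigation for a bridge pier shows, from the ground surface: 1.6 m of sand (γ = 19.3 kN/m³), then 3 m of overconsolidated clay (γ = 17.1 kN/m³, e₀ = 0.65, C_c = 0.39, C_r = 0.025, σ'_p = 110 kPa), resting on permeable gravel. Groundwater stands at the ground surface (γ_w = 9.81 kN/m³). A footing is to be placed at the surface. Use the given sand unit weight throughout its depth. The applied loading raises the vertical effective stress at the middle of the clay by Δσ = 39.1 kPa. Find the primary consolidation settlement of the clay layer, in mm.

Mid-depth of clay below the ground surface: z = 1.6 + 3/2 = 3.1 m.
Total vertical stress at mid-clay: σ_v = 19.3×1.6 + 17.1×1.5 = 56.53 kPa.
Pore pressure: u = 9.81×(3.1 − 0) = 30.411 kPa.
Initial effective stress: σ'_0 = σ_v − u = 56.53 − 30.411 = 26.119 kPa.
Final effective stress: σ'_f = 26.119 + 39.1 = 65.219 kPa.
σ'_f = 65.219 ≤ σ'_p = 110 kPa, so the clay remains overconsolidated and only the recompression index applies:
S_c = C_r·H/(1+e₀)·log₁₀(σ'_f/σ'_0) = 0.025×3/1.65×log₁₀(65.219/26.119)
    = 0.045455 × 0.39742 = 0.01806 m

S_c ≈ 18.1 mm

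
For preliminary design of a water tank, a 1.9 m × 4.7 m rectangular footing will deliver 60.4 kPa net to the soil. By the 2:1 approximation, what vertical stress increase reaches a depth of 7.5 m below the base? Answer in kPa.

Δσ_z ≈ 4.7 kPa

By the 2:1 method the load spreads at 1 horizontal : 2 vertical, so at depth z the loaded area has grown by z in each plan dimension:
Δσ = qBL/((B+z)(L+z)) = 60.4×1.9×4.7/((1.9+7.5)(4.7+7.5)) = 4.7033 kPa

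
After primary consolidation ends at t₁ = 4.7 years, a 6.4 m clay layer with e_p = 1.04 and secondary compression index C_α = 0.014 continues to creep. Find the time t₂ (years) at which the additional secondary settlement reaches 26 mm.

S_s = C_α·H/(1+e_p)·log₁₀(t₂/t₁) ⇒ log₁₀(t₂/t₁) = S_s·(1+e_p)/(C_α·H).
log₁₀(t₂/t₁) = 0.026 × (1+1.04) / (0.014×6.4) = 0.592
t₂ = t₁ × 10^0.592 = 4.7 × 3.908 = 18.37 years

t₂ ≈ 18.4 years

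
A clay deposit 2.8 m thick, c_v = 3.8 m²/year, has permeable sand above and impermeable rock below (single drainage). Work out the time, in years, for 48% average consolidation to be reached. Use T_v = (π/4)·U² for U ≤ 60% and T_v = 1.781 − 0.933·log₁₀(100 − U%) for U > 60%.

Drainage path length: H_d = H = 2.8 m (single drainage).
U ≤ 60%: T_v = (π/4)·U² = (π/4)×0.48² = 0.18096.
t = T_v·H_d²/c_v = 0.18096×2.8²/3.8 = 0.3733 years.

t ≈ 0.373 years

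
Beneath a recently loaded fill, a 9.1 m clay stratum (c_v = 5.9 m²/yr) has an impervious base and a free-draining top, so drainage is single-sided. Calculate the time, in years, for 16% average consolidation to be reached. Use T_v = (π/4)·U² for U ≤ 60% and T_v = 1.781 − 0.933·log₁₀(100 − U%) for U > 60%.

Drainage path length: H_d = H = 9.1 m (single drainage).
U ≤ 60%: T_v = (π/4)·U² = (π/4)×0.16² = 0.020106.
t = T_v·H_d²/c_v = 0.020106×9.1²/5.9 = 0.2822 years.

t ≈ 0.282 years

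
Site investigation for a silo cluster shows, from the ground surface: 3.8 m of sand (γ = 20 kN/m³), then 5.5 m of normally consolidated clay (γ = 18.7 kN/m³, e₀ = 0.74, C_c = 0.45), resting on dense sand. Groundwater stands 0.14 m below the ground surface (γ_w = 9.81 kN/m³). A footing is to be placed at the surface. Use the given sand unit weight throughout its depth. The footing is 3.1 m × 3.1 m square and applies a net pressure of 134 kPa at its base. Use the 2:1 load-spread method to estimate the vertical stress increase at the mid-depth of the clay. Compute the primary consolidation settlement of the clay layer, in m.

S_c ≈ 0.12 m

Mid-depth of clay below the ground surface: z = 3.8 + 5.5/2 = 6.55 m.
Total vertical stress at mid-clay: σ_v = 20×3.8 + 18.7×2.75 = 127.42 kPa.
Pore pressure: u = 9.81×(6.55 − 0.14) = 62.882 kPa.
Initial effective stress: σ'_0 = σ_v − u = 127.42 − 62.882 = 64.538 kPa.
Stress increase at mid-clay by the 2:1 spreading method:
Δσ = qBL/((B+z)(L+z)) = 134×3.1×3.1/((3.1+6.55)(3.1+6.55)) = 13.828 kPa
Final effective stress: σ'_f = σ'_0 + Δσ = 64.538 + 13.828 = 78.366 kPa.
Normally consolidated clay, so the full stress increment lies on the virgin compression line:
S_c = C_c·H/(1+e₀)·log₁₀(σ'_f/σ'_0) = 0.45×5.5/(1+0.74)×log₁₀(78.366/64.538)
    = 1.4224 × 0.084312 = 0.1199 m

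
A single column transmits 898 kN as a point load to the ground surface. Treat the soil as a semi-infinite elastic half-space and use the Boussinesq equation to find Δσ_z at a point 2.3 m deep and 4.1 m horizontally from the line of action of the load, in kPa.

Δσ_z ≈ 2.27 kPa

Boussinesq vertical stress below a point load on an elastic half-space:
Δσ_z = 3P/(2πz²) · [1 + (r/z)²]^(−5/2)
r/z = 4.1/2.3 = 1.7826; [1+(r/z)²]^(−5/2) = 0.028032.
Δσ_z = 3×898/(2π×2.3²) × 0.028032 = 81.052 × 0.028032 = 2.272 kPa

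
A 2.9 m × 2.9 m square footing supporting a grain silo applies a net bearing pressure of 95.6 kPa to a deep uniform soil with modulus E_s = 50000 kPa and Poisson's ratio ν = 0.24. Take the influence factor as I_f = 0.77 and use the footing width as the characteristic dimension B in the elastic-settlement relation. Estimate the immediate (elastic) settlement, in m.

S_e ≈ 0.00402 m

Immediate (elastic) settlement: S_e = q·B·(1−ν²)/E_s · I_f.
S_e = 95.6 × 2.9 × (1 − 0.24²) / 50000 × 0.77
    = 95.6 × 2.9 × 0.9424 / 50000 × 0.77
    = 0.004024 m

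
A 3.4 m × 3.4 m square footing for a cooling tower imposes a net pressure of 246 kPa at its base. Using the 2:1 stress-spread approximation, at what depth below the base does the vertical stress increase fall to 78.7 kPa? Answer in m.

2:1 spreading — at depth z the loaded area has grown by z in each plan dimension:
qB²/(B+z)² = Δσ_z ⇒ z = B(√(q/Δσ_z) − 1) = 3.4×(√(246/78.7) − 1) = 2.611 m

z ≈ 2.61 m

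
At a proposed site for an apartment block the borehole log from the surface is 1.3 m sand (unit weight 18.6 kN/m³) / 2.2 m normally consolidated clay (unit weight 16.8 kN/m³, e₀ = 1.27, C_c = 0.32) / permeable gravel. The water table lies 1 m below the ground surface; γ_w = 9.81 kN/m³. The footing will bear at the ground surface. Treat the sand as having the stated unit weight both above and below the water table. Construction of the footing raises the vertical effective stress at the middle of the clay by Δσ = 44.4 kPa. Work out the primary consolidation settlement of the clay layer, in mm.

Mid-depth of clay below the ground surface: z = 1.3 + 2.2/2 = 2.4 m.
Total vertical stress at mid-clay: σ_v = 18.6×1.3 + 16.8×1.1 = 42.66 kPa.
Pore pressure: u = 9.81×(2.4 − 1) = 13.734 kPa.
Initial effective stress: σ'_0 = σ_v − u = 42.66 − 13.734 = 28.926 kPa.
Final effective stress: σ'_f = σ'_0 + Δσ = 28.926 + 44.4 = 73.326 kPa.
Normally consolidated clay, so the full stress increment lies on the virgin compression line:
S_c = C_c·H/(1+e₀)·log₁₀(σ'_f/σ'_0) = 0.32×2.2/(1+1.27)×log₁₀(73.326/28.926)
    = 0.31013 × 0.40397 = 0.1253 m

S_c ≈ 125 mm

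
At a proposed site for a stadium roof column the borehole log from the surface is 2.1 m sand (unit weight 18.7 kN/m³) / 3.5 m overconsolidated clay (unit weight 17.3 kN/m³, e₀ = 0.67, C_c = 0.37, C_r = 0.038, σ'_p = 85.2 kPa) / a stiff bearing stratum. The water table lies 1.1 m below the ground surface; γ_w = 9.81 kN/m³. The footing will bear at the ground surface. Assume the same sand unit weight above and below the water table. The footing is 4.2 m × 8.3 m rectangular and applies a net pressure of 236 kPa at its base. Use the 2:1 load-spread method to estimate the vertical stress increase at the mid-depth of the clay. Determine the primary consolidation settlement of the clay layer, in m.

Mid-depth of clay below the ground surface: z = 2.1 + 3.5/2 = 3.85 m.
Total vertical stress at mid-clay: σ_v = 18.7×2.1 + 17.3×1.75 = 69.545 kPa.
Pore pressure: u = 9.81×(3.85 − 1.1) = 26.978 kPa.
Initial effective stress: σ'_0 = σ_v − u = 69.545 − 26.978 = 42.567 kPa.
Stress increase at mid-clay by the 2:1 spreading method:
Δσ = qBL/((B+z)(L+z)) = 236×4.2×8.3/((4.2+3.85)(8.3+3.85)) = 84.114 kPa
Final effective stress: σ'_f = 42.567 + 84.114 = 126.68 kPa.
σ'_f = 126.68 > σ'_p = 85.2 kPa, so the stress path crosses the preconsolidation pressure — recompression up to σ'_p, then virgin compression beyond:
S_c = H/(1+e₀)·[C_r·log₁₀(σ'_p/σ'_0) + C_c·log₁₀(σ'_f/σ'_p)]
    = 3.5/1.67 × [0.038×log₁₀(85.2/42.567) + 0.37×log₁₀(126.68/85.2)]
    = 2.0958 × [0.011452 + 0.063739] = 0.1576 m

S_c ≈ 0.158 m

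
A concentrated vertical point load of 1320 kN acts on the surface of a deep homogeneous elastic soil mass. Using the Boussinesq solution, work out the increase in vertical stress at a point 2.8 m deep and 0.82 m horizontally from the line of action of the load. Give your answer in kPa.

Boussinesq vertical stress below a point load on an elastic half-space:
Δσ_z = 3P/(2πz²) · [1 + (r/z)²]^(−5/2)
r/z = 0.82/2.8 = 0.29286; [1+(r/z)²]^(−5/2) = 0.81407.
Δσ_z = 3×1320/(2π×2.8²) × 0.81407 = 80.389 × 0.81407 = 65.44 kPa

Δσ_z ≈ 65.4 kPa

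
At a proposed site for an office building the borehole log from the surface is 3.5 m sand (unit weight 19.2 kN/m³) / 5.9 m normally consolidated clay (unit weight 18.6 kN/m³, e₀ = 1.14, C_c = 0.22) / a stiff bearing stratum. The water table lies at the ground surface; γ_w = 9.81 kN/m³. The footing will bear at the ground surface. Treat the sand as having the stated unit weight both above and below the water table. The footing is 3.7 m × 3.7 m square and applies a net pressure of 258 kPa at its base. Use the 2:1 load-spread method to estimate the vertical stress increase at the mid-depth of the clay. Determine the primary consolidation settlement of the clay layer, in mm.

Mid-depth of clay below the ground surface: z = 3.5 + 5.9/2 = 6.45 m.
Total vertical stress at mid-clay: σ_v = 19.2×3.5 + 18.6×2.95 = 122.07 kPa.
Pore pressure: u = 9.81×(6.45 − 0) = 63.275 kPa.
Initial effective stress: σ'_0 = σ_v − u = 122.07 − 63.275 = 58.795 kPa.
Stress increase at mid-clay by the 2:1 spreading method:
Δσ = qBL/((B+z)(L+z)) = 258×3.7×3.7/((3.7+6.45)(3.7+6.45)) = 34.284 kPa
Final effective stress: σ'_f = σ'_0 + Δσ = 58.795 + 34.284 = 93.079 kPa.
Normally consolidated clay, so the full stress increment lies on the virgin compression line:
S_c = C_c·H/(1+e₀)·log₁₀(σ'_f/σ'_0) = 0.22×5.9/(1+1.14)×log₁₀(93.079/58.795)
    = 0.60654 × 0.19951 = 0.121 m

S_c ≈ 121 mm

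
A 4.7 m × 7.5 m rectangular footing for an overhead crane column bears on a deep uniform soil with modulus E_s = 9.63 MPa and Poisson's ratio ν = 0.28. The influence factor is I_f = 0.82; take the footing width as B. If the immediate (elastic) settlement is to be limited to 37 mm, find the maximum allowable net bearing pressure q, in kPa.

q ≈ 100 kPa

E_s = 9.63 MPa = 9630 kPa.
S_e = q·B·(1−ν²)/E_s · I_f  ⇒  q = S_e·E_s / (B·(1−ν²)·I_f).
q = 0.037 × 9630 / (4.7 × 0.9216 × 0.82) = 100.3 kPa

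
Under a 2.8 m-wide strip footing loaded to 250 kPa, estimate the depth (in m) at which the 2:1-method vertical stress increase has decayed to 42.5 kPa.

z ≈ 13.7 m

2:1 spreading — at depth z the loaded area has grown by z in each plan dimension:
qB/(B+z) = Δσ_z ⇒ z = qB/Δσ_z − B = 250×2.8/42.5 − 2.8 = 13.67 m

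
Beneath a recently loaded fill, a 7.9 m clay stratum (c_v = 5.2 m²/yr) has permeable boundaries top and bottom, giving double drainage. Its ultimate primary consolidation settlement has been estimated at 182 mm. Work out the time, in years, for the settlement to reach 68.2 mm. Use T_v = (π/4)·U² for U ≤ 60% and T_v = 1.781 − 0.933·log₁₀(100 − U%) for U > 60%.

t ≈ 0.331 years

Drainage path length: H_d = H/2 = 3.95 m (double drainage).
U = S(t)/S_ult = 68.2/182 = 0.3747.
U ≤ 60%: T_v = (π/4)·U² = (π/4)×0.37473² = 0.11028.
t = T_v·H_d²/c_v = 0.11028×3.95²/5.2 = 0.3309 years.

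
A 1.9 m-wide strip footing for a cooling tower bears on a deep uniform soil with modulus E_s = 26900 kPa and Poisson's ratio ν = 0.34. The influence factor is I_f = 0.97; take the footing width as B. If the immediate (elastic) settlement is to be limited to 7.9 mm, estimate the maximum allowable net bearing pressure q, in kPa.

q ≈ 130 kPa

S_e = q·B·(1−ν²)/E_s · I_f  ⇒  q = S_e·E_s / (B·(1−ν²)·I_f).
q = 0.0079 × 26900 / (1.9 × 0.8844 × 0.97) = 130.4 kPa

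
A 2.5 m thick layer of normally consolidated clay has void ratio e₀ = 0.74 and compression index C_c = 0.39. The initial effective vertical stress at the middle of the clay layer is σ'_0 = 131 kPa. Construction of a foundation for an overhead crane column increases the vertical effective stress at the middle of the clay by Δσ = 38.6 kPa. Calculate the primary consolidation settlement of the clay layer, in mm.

Final effective stress: σ'_f = σ'_0 + Δσ = 131 + 38.6 = 169.6 kPa.
Normally consolidated clay, so the full stress increment lies on the virgin compression line:
S_c = C_c·H/(1+e₀)·log₁₀(σ'_f/σ'_0) = 0.39×2.5/(1+0.74)×log₁₀(169.6/131)
    = 0.56034 × 0.11215 = 0.06284 m

S_c ≈ 62.8 mm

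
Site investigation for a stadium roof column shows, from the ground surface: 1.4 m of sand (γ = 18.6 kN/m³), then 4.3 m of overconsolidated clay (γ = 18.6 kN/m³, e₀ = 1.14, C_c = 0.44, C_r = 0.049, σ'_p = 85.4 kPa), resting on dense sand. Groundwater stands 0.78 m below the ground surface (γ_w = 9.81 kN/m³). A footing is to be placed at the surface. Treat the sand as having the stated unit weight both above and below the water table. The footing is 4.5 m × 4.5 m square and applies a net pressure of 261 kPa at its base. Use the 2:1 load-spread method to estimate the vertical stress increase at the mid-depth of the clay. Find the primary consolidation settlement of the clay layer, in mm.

Mid-depth of clay below the ground surface: z = 1.4 + 4.3/2 = 3.55 m.
Total vertical stress at mid-clay: σ_v = 18.6×1.4 + 18.6×2.15 = 66.03 kPa.
Pore pressure: u = 9.81×(3.55 − 0.78) = 27.174 kPa.
Initial effective stress: σ'_0 = σ_v − u = 66.03 − 27.174 = 38.856 kPa.
Stress increase at mid-clay by the 2:1 spreading method:
Δσ = qBL/((B+z)(L+z)) = 261×4.5×4.5/((4.5+3.55)(4.5+3.55)) = 81.559 kPa
Final effective stress: σ'_f = 38.856 + 81.559 = 120.41 kPa.
σ'_f = 120.41 > σ'_p = 85.4 kPa, so the stress path crosses the preconsolidation pressure — recompression up to σ'_p, then virgin compression beyond:
S_c = H/(1+e₀)·[C_r·log₁₀(σ'_p/σ'_0) + C_c·log₁₀(σ'_f/σ'_p)]
    = 4.3/2.14 × [0.049×log₁₀(85.4/38.856) + 0.44×log₁₀(120.41/85.4)]
    = 2.0093 × [0.016758 + 0.06565] = 0.1656 m

S_c ≈ 166 mm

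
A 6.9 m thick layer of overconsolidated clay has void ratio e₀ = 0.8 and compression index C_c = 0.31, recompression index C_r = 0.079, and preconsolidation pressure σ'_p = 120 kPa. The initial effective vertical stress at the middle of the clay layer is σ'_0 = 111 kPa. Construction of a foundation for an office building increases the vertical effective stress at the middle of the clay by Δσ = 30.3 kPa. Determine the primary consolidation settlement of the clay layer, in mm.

S_c ≈ 94.6 mm

Final effective stress: σ'_f = 111 + 30.3 = 141.3 kPa.
σ'_f = 141.3 > σ'_p = 120 kPa, so the stress path crosses the preconsolidation pressure — recompression up to σ'_p, then virgin compression beyond:
S_c = H/(1+e₀)·[C_r·log₁₀(σ'_p/σ'_0) + C_c·log₁₀(σ'_f/σ'_p)]
    = 6.9/1.8 × [0.079×log₁₀(120/111) + 0.31×log₁₀(141.3/120)]
    = 3.8333 × [0.0026748 + 0.021998] = 0.09458 m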